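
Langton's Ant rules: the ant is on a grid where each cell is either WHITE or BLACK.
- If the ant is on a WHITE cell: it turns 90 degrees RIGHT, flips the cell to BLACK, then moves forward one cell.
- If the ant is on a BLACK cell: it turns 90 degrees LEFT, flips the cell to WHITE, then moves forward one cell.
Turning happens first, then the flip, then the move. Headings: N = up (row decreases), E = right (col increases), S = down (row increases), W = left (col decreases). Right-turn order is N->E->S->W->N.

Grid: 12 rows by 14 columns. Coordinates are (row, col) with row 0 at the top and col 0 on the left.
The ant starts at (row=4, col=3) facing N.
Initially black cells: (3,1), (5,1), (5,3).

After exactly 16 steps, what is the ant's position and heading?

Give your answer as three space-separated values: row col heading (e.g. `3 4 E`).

Step 1: on WHITE (4,3): turn R to E, flip to black, move to (4,4). |black|=4
Step 2: on WHITE (4,4): turn R to S, flip to black, move to (5,4). |black|=5
Step 3: on WHITE (5,4): turn R to W, flip to black, move to (5,3). |black|=6
Step 4: on BLACK (5,3): turn L to S, flip to white, move to (6,3). |black|=5
Step 5: on WHITE (6,3): turn R to W, flip to black, move to (6,2). |black|=6
Step 6: on WHITE (6,2): turn R to N, flip to black, move to (5,2). |black|=7
Step 7: on WHITE (5,2): turn R to E, flip to black, move to (5,3). |black|=8
Step 8: on WHITE (5,3): turn R to S, flip to black, move to (6,3). |black|=9
Step 9: on BLACK (6,3): turn L to E, flip to white, move to (6,4). |black|=8
Step 10: on WHITE (6,4): turn R to S, flip to black, move to (7,4). |black|=9
Step 11: on WHITE (7,4): turn R to W, flip to black, move to (7,3). |black|=10
Step 12: on WHITE (7,3): turn R to N, flip to black, move to (6,3). |black|=11
Step 13: on WHITE (6,3): turn R to E, flip to black, move to (6,4). |black|=12
Step 14: on BLACK (6,4): turn L to N, flip to white, move to (5,4). |black|=11
Step 15: on BLACK (5,4): turn L to W, flip to white, move to (5,3). |black|=10
Step 16: on BLACK (5,3): turn L to S, flip to white, move to (6,3). |black|=9

Answer: 6 3 S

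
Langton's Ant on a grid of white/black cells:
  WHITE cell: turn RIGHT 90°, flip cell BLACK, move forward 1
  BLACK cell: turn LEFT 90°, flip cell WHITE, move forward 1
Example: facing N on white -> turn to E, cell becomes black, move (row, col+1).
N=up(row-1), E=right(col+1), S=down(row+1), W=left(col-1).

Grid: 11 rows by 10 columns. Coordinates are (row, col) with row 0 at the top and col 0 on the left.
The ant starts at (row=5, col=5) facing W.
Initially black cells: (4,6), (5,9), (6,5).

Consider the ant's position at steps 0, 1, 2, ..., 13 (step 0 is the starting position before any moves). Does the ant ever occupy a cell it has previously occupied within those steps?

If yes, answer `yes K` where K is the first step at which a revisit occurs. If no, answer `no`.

Step 1: on WHITE (5,5): turn R to N, flip to black, move to (4,5). |black|=4 — new cell
Step 2: on WHITE (4,5): turn R to E, flip to black, move to (4,6). |black|=5 — new cell
Step 3: on BLACK (4,6): turn L to N, flip to white, move to (3,6). |black|=4 — new cell
Step 4: on WHITE (3,6): turn R to E, flip to black, move to (3,7). |black|=5 — new cell
Step 5: on WHITE (3,7): turn R to S, flip to black, move to (4,7). |black|=6 — new cell
Step 6: on WHITE (4,7): turn R to W, flip to black, move to (4,6). |black|=7 — REVISIT

Answer: yes 6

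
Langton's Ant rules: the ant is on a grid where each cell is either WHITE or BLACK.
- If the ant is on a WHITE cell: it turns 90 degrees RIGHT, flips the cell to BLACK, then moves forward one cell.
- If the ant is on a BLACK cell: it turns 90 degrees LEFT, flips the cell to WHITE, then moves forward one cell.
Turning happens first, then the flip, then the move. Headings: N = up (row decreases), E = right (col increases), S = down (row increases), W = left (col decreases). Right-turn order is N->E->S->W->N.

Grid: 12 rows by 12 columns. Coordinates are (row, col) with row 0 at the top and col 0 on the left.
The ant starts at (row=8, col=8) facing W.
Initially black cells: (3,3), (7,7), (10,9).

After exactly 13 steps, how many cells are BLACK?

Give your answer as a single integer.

Answer: 10

Derivation:
Step 1: on WHITE (8,8): turn R to N, flip to black, move to (7,8). |black|=4
Step 2: on WHITE (7,8): turn R to E, flip to black, move to (7,9). |black|=5
Step 3: on WHITE (7,9): turn R to S, flip to black, move to (8,9). |black|=6
Step 4: on WHITE (8,9): turn R to W, flip to black, move to (8,8). |black|=7
Step 5: on BLACK (8,8): turn L to S, flip to white, move to (9,8). |black|=6
Step 6: on WHITE (9,8): turn R to W, flip to black, move to (9,7). |black|=7
Step 7: on WHITE (9,7): turn R to N, flip to black, move to (8,7). |black|=8
Step 8: on WHITE (8,7): turn R to E, flip to black, move to (8,8). |black|=9
Step 9: on WHITE (8,8): turn R to S, flip to black, move to (9,8). |black|=10
Step 10: on BLACK (9,8): turn L to E, flip to white, move to (9,9). |black|=9
Step 11: on WHITE (9,9): turn R to S, flip to black, move to (10,9). |black|=10
Step 12: on BLACK (10,9): turn L to E, flip to white, move to (10,10). |black|=9
Step 13: on WHITE (10,10): turn R to S, flip to black, move to (11,10). |black|=10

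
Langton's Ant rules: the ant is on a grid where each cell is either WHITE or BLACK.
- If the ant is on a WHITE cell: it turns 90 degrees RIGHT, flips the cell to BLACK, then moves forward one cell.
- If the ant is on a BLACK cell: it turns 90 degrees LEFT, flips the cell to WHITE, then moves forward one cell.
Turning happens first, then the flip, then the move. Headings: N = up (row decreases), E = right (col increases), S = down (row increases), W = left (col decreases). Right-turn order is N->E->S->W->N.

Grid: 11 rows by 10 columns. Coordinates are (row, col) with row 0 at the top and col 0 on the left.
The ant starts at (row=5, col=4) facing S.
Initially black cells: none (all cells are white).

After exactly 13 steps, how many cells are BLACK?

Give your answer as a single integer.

Step 1: on WHITE (5,4): turn R to W, flip to black, move to (5,3). |black|=1
Step 2: on WHITE (5,3): turn R to N, flip to black, move to (4,3). |black|=2
Step 3: on WHITE (4,3): turn R to E, flip to black, move to (4,4). |black|=3
Step 4: on WHITE (4,4): turn R to S, flip to black, move to (5,4). |black|=4
Step 5: on BLACK (5,4): turn L to E, flip to white, move to (5,5). |black|=3
Step 6: on WHITE (5,5): turn R to S, flip to black, move to (6,5). |black|=4
Step 7: on WHITE (6,5): turn R to W, flip to black, move to (6,4). |black|=5
Step 8: on WHITE (6,4): turn R to N, flip to black, move to (5,4). |black|=6
Step 9: on WHITE (5,4): turn R to E, flip to black, move to (5,5). |black|=7
Step 10: on BLACK (5,5): turn L to N, flip to white, move to (4,5). |black|=6
Step 11: on WHITE (4,5): turn R to E, flip to black, move to (4,6). |black|=7
Step 12: on WHITE (4,6): turn R to S, flip to black, move to (5,6). |black|=8
Step 13: on WHITE (5,6): turn R to W, flip to black, move to (5,5). |black|=9

Answer: 9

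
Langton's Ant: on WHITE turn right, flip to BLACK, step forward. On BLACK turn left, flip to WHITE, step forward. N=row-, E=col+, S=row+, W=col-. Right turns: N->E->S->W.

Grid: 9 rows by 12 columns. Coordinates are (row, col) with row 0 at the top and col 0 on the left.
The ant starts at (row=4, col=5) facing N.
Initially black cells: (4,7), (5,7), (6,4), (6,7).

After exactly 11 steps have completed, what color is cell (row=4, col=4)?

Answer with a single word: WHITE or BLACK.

Answer: WHITE

Derivation:
Step 1: on WHITE (4,5): turn R to E, flip to black, move to (4,6). |black|=5
Step 2: on WHITE (4,6): turn R to S, flip to black, move to (5,6). |black|=6
Step 3: on WHITE (5,6): turn R to W, flip to black, move to (5,5). |black|=7
Step 4: on WHITE (5,5): turn R to N, flip to black, move to (4,5). |black|=8
Step 5: on BLACK (4,5): turn L to W, flip to white, move to (4,4). |black|=7
Step 6: on WHITE (4,4): turn R to N, flip to black, move to (3,4). |black|=8
Step 7: on WHITE (3,4): turn R to E, flip to black, move to (3,5). |black|=9
Step 8: on WHITE (3,5): turn R to S, flip to black, move to (4,5). |black|=10
Step 9: on WHITE (4,5): turn R to W, flip to black, move to (4,4). |black|=11
Step 10: on BLACK (4,4): turn L to S, flip to white, move to (5,4). |black|=10
Step 11: on WHITE (5,4): turn R to W, flip to black, move to (5,3). |black|=11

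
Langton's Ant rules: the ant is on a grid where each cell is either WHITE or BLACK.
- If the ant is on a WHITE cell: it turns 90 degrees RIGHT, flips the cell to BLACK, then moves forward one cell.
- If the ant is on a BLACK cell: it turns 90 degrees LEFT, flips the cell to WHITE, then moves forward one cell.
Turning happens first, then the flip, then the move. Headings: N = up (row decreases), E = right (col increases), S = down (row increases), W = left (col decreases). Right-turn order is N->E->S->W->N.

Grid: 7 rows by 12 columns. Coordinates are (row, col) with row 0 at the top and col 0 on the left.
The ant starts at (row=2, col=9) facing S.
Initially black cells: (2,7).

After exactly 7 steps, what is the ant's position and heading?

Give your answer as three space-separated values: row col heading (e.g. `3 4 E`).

Answer: 3 9 W

Derivation:
Step 1: on WHITE (2,9): turn R to W, flip to black, move to (2,8). |black|=2
Step 2: on WHITE (2,8): turn R to N, flip to black, move to (1,8). |black|=3
Step 3: on WHITE (1,8): turn R to E, flip to black, move to (1,9). |black|=4
Step 4: on WHITE (1,9): turn R to S, flip to black, move to (2,9). |black|=5
Step 5: on BLACK (2,9): turn L to E, flip to white, move to (2,10). |black|=4
Step 6: on WHITE (2,10): turn R to S, flip to black, move to (3,10). |black|=5
Step 7: on WHITE (3,10): turn R to W, flip to black, move to (3,9). |black|=6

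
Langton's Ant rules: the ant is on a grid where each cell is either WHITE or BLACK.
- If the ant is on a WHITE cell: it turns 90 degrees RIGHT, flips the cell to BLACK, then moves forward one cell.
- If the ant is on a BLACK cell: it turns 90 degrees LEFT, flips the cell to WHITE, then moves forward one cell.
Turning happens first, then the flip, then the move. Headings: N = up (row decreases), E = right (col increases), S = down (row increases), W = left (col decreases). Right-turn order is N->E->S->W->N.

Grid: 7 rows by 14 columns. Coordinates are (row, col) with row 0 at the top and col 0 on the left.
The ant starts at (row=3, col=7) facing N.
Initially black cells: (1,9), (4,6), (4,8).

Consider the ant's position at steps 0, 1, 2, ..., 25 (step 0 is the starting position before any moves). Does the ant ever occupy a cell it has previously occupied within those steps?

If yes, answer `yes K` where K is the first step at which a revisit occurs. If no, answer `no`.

Step 1: on WHITE (3,7): turn R to E, flip to black, move to (3,8). |black|=4 — new cell
Step 2: on WHITE (3,8): turn R to S, flip to black, move to (4,8). |black|=5 — new cell
Step 3: on BLACK (4,8): turn L to E, flip to white, move to (4,9). |black|=4 — new cell
Step 4: on WHITE (4,9): turn R to S, flip to black, move to (5,9). |black|=5 — new cell
Step 5: on WHITE (5,9): turn R to W, flip to black, move to (5,8). |black|=6 — new cell
Step 6: on WHITE (5,8): turn R to N, flip to black, move to (4,8). |black|=7 — REVISIT

Answer: yes 6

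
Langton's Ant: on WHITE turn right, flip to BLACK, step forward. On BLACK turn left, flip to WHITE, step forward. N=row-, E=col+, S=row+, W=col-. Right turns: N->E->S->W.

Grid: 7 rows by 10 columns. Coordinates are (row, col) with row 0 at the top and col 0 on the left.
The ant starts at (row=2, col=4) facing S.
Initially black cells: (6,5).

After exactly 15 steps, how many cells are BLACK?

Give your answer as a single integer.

Answer: 10

Derivation:
Step 1: on WHITE (2,4): turn R to W, flip to black, move to (2,3). |black|=2
Step 2: on WHITE (2,3): turn R to N, flip to black, move to (1,3). |black|=3
Step 3: on WHITE (1,3): turn R to E, flip to black, move to (1,4). |black|=4
Step 4: on WHITE (1,4): turn R to S, flip to black, move to (2,4). |black|=5
Step 5: on BLACK (2,4): turn L to E, flip to white, move to (2,5). |black|=4
Step 6: on WHITE (2,5): turn R to S, flip to black, move to (3,5). |black|=5
Step 7: on WHITE (3,5): turn R to W, flip to black, move to (3,4). |black|=6
Step 8: on WHITE (3,4): turn R to N, flip to black, move to (2,4). |black|=7
Step 9: on WHITE (2,4): turn R to E, flip to black, move to (2,5). |black|=8
Step 10: on BLACK (2,5): turn L to N, flip to white, move to (1,5). |black|=7
Step 11: on WHITE (1,5): turn R to E, flip to black, move to (1,6). |black|=8
Step 12: on WHITE (1,6): turn R to S, flip to black, move to (2,6). |black|=9
Step 13: on WHITE (2,6): turn R to W, flip to black, move to (2,5). |black|=10
Step 14: on WHITE (2,5): turn R to N, flip to black, move to (1,5). |black|=11
Step 15: on BLACK (1,5): turn L to W, flip to white, move to (1,4). |black|=10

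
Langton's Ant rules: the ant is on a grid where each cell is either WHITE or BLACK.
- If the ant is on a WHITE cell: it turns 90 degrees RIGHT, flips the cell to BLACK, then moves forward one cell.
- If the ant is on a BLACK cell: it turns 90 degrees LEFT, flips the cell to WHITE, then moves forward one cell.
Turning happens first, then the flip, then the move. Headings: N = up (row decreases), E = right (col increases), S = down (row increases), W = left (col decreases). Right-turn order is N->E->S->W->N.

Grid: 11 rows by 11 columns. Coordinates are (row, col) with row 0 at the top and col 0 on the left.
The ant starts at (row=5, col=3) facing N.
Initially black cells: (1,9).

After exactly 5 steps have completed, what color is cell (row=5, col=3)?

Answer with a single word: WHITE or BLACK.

Step 1: on WHITE (5,3): turn R to E, flip to black, move to (5,4). |black|=2
Step 2: on WHITE (5,4): turn R to S, flip to black, move to (6,4). |black|=3
Step 3: on WHITE (6,4): turn R to W, flip to black, move to (6,3). |black|=4
Step 4: on WHITE (6,3): turn R to N, flip to black, move to (5,3). |black|=5
Step 5: on BLACK (5,3): turn L to W, flip to white, move to (5,2). |black|=4

Answer: WHITE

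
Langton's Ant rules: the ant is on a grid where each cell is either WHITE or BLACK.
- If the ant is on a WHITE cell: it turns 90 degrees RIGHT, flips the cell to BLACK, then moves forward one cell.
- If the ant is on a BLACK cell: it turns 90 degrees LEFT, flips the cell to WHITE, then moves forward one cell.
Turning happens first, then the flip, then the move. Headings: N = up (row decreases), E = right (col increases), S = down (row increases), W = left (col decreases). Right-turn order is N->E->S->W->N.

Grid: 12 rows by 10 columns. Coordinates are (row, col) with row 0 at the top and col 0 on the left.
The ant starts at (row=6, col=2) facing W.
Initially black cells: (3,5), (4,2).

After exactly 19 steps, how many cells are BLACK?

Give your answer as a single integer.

Answer: 9

Derivation:
Step 1: on WHITE (6,2): turn R to N, flip to black, move to (5,2). |black|=3
Step 2: on WHITE (5,2): turn R to E, flip to black, move to (5,3). |black|=4
Step 3: on WHITE (5,3): turn R to S, flip to black, move to (6,3). |black|=5
Step 4: on WHITE (6,3): turn R to W, flip to black, move to (6,2). |black|=6
Step 5: on BLACK (6,2): turn L to S, flip to white, move to (7,2). |black|=5
Step 6: on WHITE (7,2): turn R to W, flip to black, move to (7,1). |black|=6
Step 7: on WHITE (7,1): turn R to N, flip to black, move to (6,1). |black|=7
Step 8: on WHITE (6,1): turn R to E, flip to black, move to (6,2). |black|=8
Step 9: on WHITE (6,2): turn R to S, flip to black, move to (7,2). |black|=9
Step 10: on BLACK (7,2): turn L to E, flip to white, move to (7,3). |black|=8
Step 11: on WHITE (7,3): turn R to S, flip to black, move to (8,3). |black|=9
Step 12: on WHITE (8,3): turn R to W, flip to black, move to (8,2). |black|=10
Step 13: on WHITE (8,2): turn R to N, flip to black, move to (7,2). |black|=11
Step 14: on WHITE (7,2): turn R to E, flip to black, move to (7,3). |black|=12
Step 15: on BLACK (7,3): turn L to N, flip to white, move to (6,3). |black|=11
Step 16: on BLACK (6,3): turn L to W, flip to white, move to (6,2). |black|=10
Step 17: on BLACK (6,2): turn L to S, flip to white, move to (7,2). |black|=9
Step 18: on BLACK (7,2): turn L to E, flip to white, move to (7,3). |black|=8
Step 19: on WHITE (7,3): turn R to S, flip to black, move to (8,3). |black|=9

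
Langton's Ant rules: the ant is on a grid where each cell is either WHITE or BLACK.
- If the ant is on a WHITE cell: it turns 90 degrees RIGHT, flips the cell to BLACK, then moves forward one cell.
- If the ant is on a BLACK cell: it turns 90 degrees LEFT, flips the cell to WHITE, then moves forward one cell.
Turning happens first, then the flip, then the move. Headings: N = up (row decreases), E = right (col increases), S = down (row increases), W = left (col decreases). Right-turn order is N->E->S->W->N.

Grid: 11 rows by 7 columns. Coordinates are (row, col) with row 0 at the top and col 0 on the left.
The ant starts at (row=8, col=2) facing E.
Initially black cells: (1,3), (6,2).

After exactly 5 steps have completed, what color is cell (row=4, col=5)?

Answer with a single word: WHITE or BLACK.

Step 1: on WHITE (8,2): turn R to S, flip to black, move to (9,2). |black|=3
Step 2: on WHITE (9,2): turn R to W, flip to black, move to (9,1). |black|=4
Step 3: on WHITE (9,1): turn R to N, flip to black, move to (8,1). |black|=5
Step 4: on WHITE (8,1): turn R to E, flip to black, move to (8,2). |black|=6
Step 5: on BLACK (8,2): turn L to N, flip to white, move to (7,2). |black|=5

Answer: WHITE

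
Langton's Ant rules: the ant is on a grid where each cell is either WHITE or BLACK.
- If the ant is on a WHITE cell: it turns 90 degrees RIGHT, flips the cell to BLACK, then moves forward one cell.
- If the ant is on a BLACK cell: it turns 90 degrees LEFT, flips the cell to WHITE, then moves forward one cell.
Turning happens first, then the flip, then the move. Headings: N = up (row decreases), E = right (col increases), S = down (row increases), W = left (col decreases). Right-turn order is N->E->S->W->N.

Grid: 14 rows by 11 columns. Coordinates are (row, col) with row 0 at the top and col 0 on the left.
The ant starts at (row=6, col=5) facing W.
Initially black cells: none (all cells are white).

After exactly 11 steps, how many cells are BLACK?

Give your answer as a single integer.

Answer: 7

Derivation:
Step 1: on WHITE (6,5): turn R to N, flip to black, move to (5,5). |black|=1
Step 2: on WHITE (5,5): turn R to E, flip to black, move to (5,6). |black|=2
Step 3: on WHITE (5,6): turn R to S, flip to black, move to (6,6). |black|=3
Step 4: on WHITE (6,6): turn R to W, flip to black, move to (6,5). |black|=4
Step 5: on BLACK (6,5): turn L to S, flip to white, move to (7,5). |black|=3
Step 6: on WHITE (7,5): turn R to W, flip to black, move to (7,4). |black|=4
Step 7: on WHITE (7,4): turn R to N, flip to black, move to (6,4). |black|=5
Step 8: on WHITE (6,4): turn R to E, flip to black, move to (6,5). |black|=6
Step 9: on WHITE (6,5): turn R to S, flip to black, move to (7,5). |black|=7
Step 10: on BLACK (7,5): turn L to E, flip to white, move to (7,6). |black|=6
Step 11: on WHITE (7,6): turn R to S, flip to black, move to (8,6). |black|=7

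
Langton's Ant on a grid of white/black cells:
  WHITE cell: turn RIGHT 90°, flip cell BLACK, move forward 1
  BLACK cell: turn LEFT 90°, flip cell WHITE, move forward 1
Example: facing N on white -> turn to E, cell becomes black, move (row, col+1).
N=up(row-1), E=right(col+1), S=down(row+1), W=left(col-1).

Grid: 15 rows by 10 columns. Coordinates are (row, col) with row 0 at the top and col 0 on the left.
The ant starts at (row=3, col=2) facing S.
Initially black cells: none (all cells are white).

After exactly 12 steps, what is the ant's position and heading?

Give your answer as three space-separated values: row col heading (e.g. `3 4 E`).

Step 1: on WHITE (3,2): turn R to W, flip to black, move to (3,1). |black|=1
Step 2: on WHITE (3,1): turn R to N, flip to black, move to (2,1). |black|=2
Step 3: on WHITE (2,1): turn R to E, flip to black, move to (2,2). |black|=3
Step 4: on WHITE (2,2): turn R to S, flip to black, move to (3,2). |black|=4
Step 5: on BLACK (3,2): turn L to E, flip to white, move to (3,3). |black|=3
Step 6: on WHITE (3,3): turn R to S, flip to black, move to (4,3). |black|=4
Step 7: on WHITE (4,3): turn R to W, flip to black, move to (4,2). |black|=5
Step 8: on WHITE (4,2): turn R to N, flip to black, move to (3,2). |black|=6
Step 9: on WHITE (3,2): turn R to E, flip to black, move to (3,3). |black|=7
Step 10: on BLACK (3,3): turn L to N, flip to white, move to (2,3). |black|=6
Step 11: on WHITE (2,3): turn R to E, flip to black, move to (2,4). |black|=7
Step 12: on WHITE (2,4): turn R to S, flip to black, move to (3,4). |black|=8

Answer: 3 4 S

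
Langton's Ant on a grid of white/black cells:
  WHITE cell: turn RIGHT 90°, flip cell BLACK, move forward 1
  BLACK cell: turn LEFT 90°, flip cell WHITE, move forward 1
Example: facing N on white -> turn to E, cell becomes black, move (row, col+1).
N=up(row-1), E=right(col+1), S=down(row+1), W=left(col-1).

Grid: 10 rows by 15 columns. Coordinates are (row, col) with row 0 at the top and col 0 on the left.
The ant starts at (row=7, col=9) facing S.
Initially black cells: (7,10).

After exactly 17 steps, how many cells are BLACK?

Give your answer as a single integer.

Answer: 8

Derivation:
Step 1: on WHITE (7,9): turn R to W, flip to black, move to (7,8). |black|=2
Step 2: on WHITE (7,8): turn R to N, flip to black, move to (6,8). |black|=3
Step 3: on WHITE (6,8): turn R to E, flip to black, move to (6,9). |black|=4
Step 4: on WHITE (6,9): turn R to S, flip to black, move to (7,9). |black|=5
Step 5: on BLACK (7,9): turn L to E, flip to white, move to (7,10). |black|=4
Step 6: on BLACK (7,10): turn L to N, flip to white, move to (6,10). |black|=3
Step 7: on WHITE (6,10): turn R to E, flip to black, move to (6,11). |black|=4
Step 8: on WHITE (6,11): turn R to S, flip to black, move to (7,11). |black|=5
Step 9: on WHITE (7,11): turn R to W, flip to black, move to (7,10). |black|=6
Step 10: on WHITE (7,10): turn R to N, flip to black, move to (6,10). |black|=7
Step 11: on BLACK (6,10): turn L to W, flip to white, move to (6,9). |black|=6
Step 12: on BLACK (6,9): turn L to S, flip to white, move to (7,9). |black|=5
Step 13: on WHITE (7,9): turn R to W, flip to black, move to (7,8). |black|=6
Step 14: on BLACK (7,8): turn L to S, flip to white, move to (8,8). |black|=5
Step 15: on WHITE (8,8): turn R to W, flip to black, move to (8,7). |black|=6
Step 16: on WHITE (8,7): turn R to N, flip to black, move to (7,7). |black|=7
Step 17: on WHITE (7,7): turn R to E, flip to black, move to (7,8). |black|=8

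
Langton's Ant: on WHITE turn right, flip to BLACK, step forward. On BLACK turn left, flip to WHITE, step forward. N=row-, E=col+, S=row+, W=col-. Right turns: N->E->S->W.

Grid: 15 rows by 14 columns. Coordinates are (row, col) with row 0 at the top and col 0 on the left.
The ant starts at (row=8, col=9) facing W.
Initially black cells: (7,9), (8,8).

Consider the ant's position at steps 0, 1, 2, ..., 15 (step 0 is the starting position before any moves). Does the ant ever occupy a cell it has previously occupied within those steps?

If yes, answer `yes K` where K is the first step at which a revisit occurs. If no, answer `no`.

Answer: yes 5

Derivation:
Step 1: on WHITE (8,9): turn R to N, flip to black, move to (7,9). |black|=3 — new cell
Step 2: on BLACK (7,9): turn L to W, flip to white, move to (7,8). |black|=2 — new cell
Step 3: on WHITE (7,8): turn R to N, flip to black, move to (6,8). |black|=3 — new cell
Step 4: on WHITE (6,8): turn R to E, flip to black, move to (6,9). |black|=4 — new cell
Step 5: on WHITE (6,9): turn R to S, flip to black, move to (7,9). |black|=5 — REVISIT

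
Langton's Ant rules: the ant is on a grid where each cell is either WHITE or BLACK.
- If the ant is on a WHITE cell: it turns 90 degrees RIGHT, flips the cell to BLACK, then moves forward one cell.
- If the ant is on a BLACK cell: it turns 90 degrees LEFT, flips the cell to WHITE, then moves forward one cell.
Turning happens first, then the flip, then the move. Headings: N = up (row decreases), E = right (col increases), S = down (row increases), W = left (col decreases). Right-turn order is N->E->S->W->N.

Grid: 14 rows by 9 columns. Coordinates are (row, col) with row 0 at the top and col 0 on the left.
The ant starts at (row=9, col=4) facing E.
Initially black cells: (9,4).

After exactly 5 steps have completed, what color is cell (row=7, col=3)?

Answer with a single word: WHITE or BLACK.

Step 1: on BLACK (9,4): turn L to N, flip to white, move to (8,4). |black|=0
Step 2: on WHITE (8,4): turn R to E, flip to black, move to (8,5). |black|=1
Step 3: on WHITE (8,5): turn R to S, flip to black, move to (9,5). |black|=2
Step 4: on WHITE (9,5): turn R to W, flip to black, move to (9,4). |black|=3
Step 5: on WHITE (9,4): turn R to N, flip to black, move to (8,4). |black|=4

Answer: WHITE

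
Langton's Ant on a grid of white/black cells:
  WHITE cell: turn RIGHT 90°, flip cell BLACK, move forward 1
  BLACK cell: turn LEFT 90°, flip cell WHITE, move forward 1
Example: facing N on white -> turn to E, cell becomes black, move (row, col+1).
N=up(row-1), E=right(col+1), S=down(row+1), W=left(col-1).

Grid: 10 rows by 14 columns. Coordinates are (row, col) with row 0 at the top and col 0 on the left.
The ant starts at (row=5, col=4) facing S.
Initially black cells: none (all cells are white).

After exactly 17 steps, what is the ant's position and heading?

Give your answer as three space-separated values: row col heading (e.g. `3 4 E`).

Answer: 5 5 E

Derivation:
Step 1: on WHITE (5,4): turn R to W, flip to black, move to (5,3). |black|=1
Step 2: on WHITE (5,3): turn R to N, flip to black, move to (4,3). |black|=2
Step 3: on WHITE (4,3): turn R to E, flip to black, move to (4,4). |black|=3
Step 4: on WHITE (4,4): turn R to S, flip to black, move to (5,4). |black|=4
Step 5: on BLACK (5,4): turn L to E, flip to white, move to (5,5). |black|=3
Step 6: on WHITE (5,5): turn R to S, flip to black, move to (6,5). |black|=4
Step 7: on WHITE (6,5): turn R to W, flip to black, move to (6,4). |black|=5
Step 8: on WHITE (6,4): turn R to N, flip to black, move to (5,4). |black|=6
Step 9: on WHITE (5,4): turn R to E, flip to black, move to (5,5). |black|=7
Step 10: on BLACK (5,5): turn L to N, flip to white, move to (4,5). |black|=6
Step 11: on WHITE (4,5): turn R to E, flip to black, move to (4,6). |black|=7
Step 12: on WHITE (4,6): turn R to S, flip to black, move to (5,6). |black|=8
Step 13: on WHITE (5,6): turn R to W, flip to black, move to (5,5). |black|=9
Step 14: on WHITE (5,5): turn R to N, flip to black, move to (4,5). |black|=10
Step 15: on BLACK (4,5): turn L to W, flip to white, move to (4,4). |black|=9
Step 16: on BLACK (4,4): turn L to S, flip to white, move to (5,4). |black|=8
Step 17: on BLACK (5,4): turn L to E, flip to white, move to (5,5). |black|=7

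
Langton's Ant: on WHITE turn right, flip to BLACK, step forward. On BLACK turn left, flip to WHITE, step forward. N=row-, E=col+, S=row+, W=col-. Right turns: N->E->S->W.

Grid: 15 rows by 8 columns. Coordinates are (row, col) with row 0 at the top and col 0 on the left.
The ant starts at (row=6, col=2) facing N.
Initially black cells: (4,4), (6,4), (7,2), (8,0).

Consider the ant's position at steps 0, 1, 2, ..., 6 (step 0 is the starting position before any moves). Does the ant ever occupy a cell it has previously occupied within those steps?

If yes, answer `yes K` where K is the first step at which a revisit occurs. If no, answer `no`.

Step 1: on WHITE (6,2): turn R to E, flip to black, move to (6,3). |black|=5 — new cell
Step 2: on WHITE (6,3): turn R to S, flip to black, move to (7,3). |black|=6 — new cell
Step 3: on WHITE (7,3): turn R to W, flip to black, move to (7,2). |black|=7 — new cell
Step 4: on BLACK (7,2): turn L to S, flip to white, move to (8,2). |black|=6 — new cell
Step 5: on WHITE (8,2): turn R to W, flip to black, move to (8,1). |black|=7 — new cell
Step 6: on WHITE (8,1): turn R to N, flip to black, move to (7,1). |black|=8 — new cell
No revisit within 6 steps.

Answer: no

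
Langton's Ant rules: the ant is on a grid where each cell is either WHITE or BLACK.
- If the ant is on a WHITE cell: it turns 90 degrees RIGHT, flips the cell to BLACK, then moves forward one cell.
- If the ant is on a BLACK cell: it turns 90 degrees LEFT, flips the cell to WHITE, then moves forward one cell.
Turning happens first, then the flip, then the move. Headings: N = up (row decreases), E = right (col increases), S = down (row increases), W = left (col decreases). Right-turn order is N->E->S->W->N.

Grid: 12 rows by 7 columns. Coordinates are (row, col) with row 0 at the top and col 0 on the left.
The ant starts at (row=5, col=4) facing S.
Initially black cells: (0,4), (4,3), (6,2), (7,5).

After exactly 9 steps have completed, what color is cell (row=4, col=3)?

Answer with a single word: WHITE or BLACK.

Step 1: on WHITE (5,4): turn R to W, flip to black, move to (5,3). |black|=5
Step 2: on WHITE (5,3): turn R to N, flip to black, move to (4,3). |black|=6
Step 3: on BLACK (4,3): turn L to W, flip to white, move to (4,2). |black|=5
Step 4: on WHITE (4,2): turn R to N, flip to black, move to (3,2). |black|=6
Step 5: on WHITE (3,2): turn R to E, flip to black, move to (3,3). |black|=7
Step 6: on WHITE (3,3): turn R to S, flip to black, move to (4,3). |black|=8
Step 7: on WHITE (4,3): turn R to W, flip to black, move to (4,2). |black|=9
Step 8: on BLACK (4,2): turn L to S, flip to white, move to (5,2). |black|=8
Step 9: on WHITE (5,2): turn R to W, flip to black, move to (5,1). |black|=9

Answer: BLACK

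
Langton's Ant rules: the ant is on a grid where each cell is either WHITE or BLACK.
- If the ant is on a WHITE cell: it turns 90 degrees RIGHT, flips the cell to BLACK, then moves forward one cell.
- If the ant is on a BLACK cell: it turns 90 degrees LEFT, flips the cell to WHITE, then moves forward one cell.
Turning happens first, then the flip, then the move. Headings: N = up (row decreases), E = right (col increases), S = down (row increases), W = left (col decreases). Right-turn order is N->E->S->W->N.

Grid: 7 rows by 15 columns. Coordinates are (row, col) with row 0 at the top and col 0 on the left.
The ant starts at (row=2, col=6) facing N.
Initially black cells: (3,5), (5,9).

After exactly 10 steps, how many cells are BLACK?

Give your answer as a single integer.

Answer: 8

Derivation:
Step 1: on WHITE (2,6): turn R to E, flip to black, move to (2,7). |black|=3
Step 2: on WHITE (2,7): turn R to S, flip to black, move to (3,7). |black|=4
Step 3: on WHITE (3,7): turn R to W, flip to black, move to (3,6). |black|=5
Step 4: on WHITE (3,6): turn R to N, flip to black, move to (2,6). |black|=6
Step 5: on BLACK (2,6): turn L to W, flip to white, move to (2,5). |black|=5
Step 6: on WHITE (2,5): turn R to N, flip to black, move to (1,5). |black|=6
Step 7: on WHITE (1,5): turn R to E, flip to black, move to (1,6). |black|=7
Step 8: on WHITE (1,6): turn R to S, flip to black, move to (2,6). |black|=8
Step 9: on WHITE (2,6): turn R to W, flip to black, move to (2,5). |black|=9
Step 10: on BLACK (2,5): turn L to S, flip to white, move to (3,5). |black|=8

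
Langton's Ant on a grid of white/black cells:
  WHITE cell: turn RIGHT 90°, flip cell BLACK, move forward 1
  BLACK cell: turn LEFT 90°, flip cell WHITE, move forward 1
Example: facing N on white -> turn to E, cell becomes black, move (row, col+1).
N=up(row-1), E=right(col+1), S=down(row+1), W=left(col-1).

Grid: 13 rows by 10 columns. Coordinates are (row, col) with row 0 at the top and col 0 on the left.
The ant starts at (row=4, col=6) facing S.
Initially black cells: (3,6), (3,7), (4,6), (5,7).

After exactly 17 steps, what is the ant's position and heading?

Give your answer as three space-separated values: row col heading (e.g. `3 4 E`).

Step 1: on BLACK (4,6): turn L to E, flip to white, move to (4,7). |black|=3
Step 2: on WHITE (4,7): turn R to S, flip to black, move to (5,7). |black|=4
Step 3: on BLACK (5,7): turn L to E, flip to white, move to (5,8). |black|=3
Step 4: on WHITE (5,8): turn R to S, flip to black, move to (6,8). |black|=4
Step 5: on WHITE (6,8): turn R to W, flip to black, move to (6,7). |black|=5
Step 6: on WHITE (6,7): turn R to N, flip to black, move to (5,7). |black|=6
Step 7: on WHITE (5,7): turn R to E, flip to black, move to (5,8). |black|=7
Step 8: on BLACK (5,8): turn L to N, flip to white, move to (4,8). |black|=6
Step 9: on WHITE (4,8): turn R to E, flip to black, move to (4,9). |black|=7
Step 10: on WHITE (4,9): turn R to S, flip to black, move to (5,9). |black|=8
Step 11: on WHITE (5,9): turn R to W, flip to black, move to (5,8). |black|=9
Step 12: on WHITE (5,8): turn R to N, flip to black, move to (4,8). |black|=10
Step 13: on BLACK (4,8): turn L to W, flip to white, move to (4,7). |black|=9
Step 14: on BLACK (4,7): turn L to S, flip to white, move to (5,7). |black|=8
Step 15: on BLACK (5,7): turn L to E, flip to white, move to (5,8). |black|=7
Step 16: on BLACK (5,8): turn L to N, flip to white, move to (4,8). |black|=6
Step 17: on WHITE (4,8): turn R to E, flip to black, move to (4,9). |black|=7

Answer: 4 9 E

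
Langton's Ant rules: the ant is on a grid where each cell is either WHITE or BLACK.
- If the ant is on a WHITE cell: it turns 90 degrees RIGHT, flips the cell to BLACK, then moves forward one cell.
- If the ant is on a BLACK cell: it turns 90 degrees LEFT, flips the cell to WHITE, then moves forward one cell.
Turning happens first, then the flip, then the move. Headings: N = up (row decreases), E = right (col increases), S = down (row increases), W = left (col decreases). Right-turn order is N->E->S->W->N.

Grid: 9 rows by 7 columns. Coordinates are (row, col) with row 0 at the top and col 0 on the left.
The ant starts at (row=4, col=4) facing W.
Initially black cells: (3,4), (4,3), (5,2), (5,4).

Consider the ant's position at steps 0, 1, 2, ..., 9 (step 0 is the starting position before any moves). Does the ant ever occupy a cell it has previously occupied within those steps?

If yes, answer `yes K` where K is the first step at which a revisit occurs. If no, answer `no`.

Step 1: on WHITE (4,4): turn R to N, flip to black, move to (3,4). |black|=5 — new cell
Step 2: on BLACK (3,4): turn L to W, flip to white, move to (3,3). |black|=4 — new cell
Step 3: on WHITE (3,3): turn R to N, flip to black, move to (2,3). |black|=5 — new cell
Step 4: on WHITE (2,3): turn R to E, flip to black, move to (2,4). |black|=6 — new cell
Step 5: on WHITE (2,4): turn R to S, flip to black, move to (3,4). |black|=7 — REVISIT

Answer: yes 5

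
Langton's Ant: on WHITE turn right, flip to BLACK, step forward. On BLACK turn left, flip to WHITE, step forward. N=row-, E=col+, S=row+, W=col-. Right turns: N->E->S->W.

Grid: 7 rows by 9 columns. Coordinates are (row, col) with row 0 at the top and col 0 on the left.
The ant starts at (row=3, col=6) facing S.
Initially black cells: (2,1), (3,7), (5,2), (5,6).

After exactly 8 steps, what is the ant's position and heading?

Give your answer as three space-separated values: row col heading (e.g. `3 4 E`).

Answer: 3 8 S

Derivation:
Step 1: on WHITE (3,6): turn R to W, flip to black, move to (3,5). |black|=5
Step 2: on WHITE (3,5): turn R to N, flip to black, move to (2,5). |black|=6
Step 3: on WHITE (2,5): turn R to E, flip to black, move to (2,6). |black|=7
Step 4: on WHITE (2,6): turn R to S, flip to black, move to (3,6). |black|=8
Step 5: on BLACK (3,6): turn L to E, flip to white, move to (3,7). |black|=7
Step 6: on BLACK (3,7): turn L to N, flip to white, move to (2,7). |black|=6
Step 7: on WHITE (2,7): turn R to E, flip to black, move to (2,8). |black|=7
Step 8: on WHITE (2,8): turn R to S, flip to black, move to (3,8). |black|=8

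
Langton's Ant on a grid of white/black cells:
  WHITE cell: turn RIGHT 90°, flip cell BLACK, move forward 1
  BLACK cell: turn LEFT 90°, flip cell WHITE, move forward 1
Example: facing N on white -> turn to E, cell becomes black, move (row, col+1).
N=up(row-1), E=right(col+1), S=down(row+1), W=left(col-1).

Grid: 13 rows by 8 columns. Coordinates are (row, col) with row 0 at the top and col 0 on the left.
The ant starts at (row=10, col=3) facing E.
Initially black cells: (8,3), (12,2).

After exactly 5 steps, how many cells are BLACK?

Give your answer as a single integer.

Answer: 5

Derivation:
Step 1: on WHITE (10,3): turn R to S, flip to black, move to (11,3). |black|=3
Step 2: on WHITE (11,3): turn R to W, flip to black, move to (11,2). |black|=4
Step 3: on WHITE (11,2): turn R to N, flip to black, move to (10,2). |black|=5
Step 4: on WHITE (10,2): turn R to E, flip to black, move to (10,3). |black|=6
Step 5: on BLACK (10,3): turn L to N, flip to white, move to (9,3). |black|=5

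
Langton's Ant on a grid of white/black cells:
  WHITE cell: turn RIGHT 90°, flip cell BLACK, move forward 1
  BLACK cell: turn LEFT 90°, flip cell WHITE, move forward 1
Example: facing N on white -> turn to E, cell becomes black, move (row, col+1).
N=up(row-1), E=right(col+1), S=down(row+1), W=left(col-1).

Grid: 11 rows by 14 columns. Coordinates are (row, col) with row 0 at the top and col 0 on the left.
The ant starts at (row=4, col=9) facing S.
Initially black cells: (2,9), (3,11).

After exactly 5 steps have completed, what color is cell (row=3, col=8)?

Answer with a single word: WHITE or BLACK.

Answer: BLACK

Derivation:
Step 1: on WHITE (4,9): turn R to W, flip to black, move to (4,8). |black|=3
Step 2: on WHITE (4,8): turn R to N, flip to black, move to (3,8). |black|=4
Step 3: on WHITE (3,8): turn R to E, flip to black, move to (3,9). |black|=5
Step 4: on WHITE (3,9): turn R to S, flip to black, move to (4,9). |black|=6
Step 5: on BLACK (4,9): turn L to E, flip to white, move to (4,10). |black|=5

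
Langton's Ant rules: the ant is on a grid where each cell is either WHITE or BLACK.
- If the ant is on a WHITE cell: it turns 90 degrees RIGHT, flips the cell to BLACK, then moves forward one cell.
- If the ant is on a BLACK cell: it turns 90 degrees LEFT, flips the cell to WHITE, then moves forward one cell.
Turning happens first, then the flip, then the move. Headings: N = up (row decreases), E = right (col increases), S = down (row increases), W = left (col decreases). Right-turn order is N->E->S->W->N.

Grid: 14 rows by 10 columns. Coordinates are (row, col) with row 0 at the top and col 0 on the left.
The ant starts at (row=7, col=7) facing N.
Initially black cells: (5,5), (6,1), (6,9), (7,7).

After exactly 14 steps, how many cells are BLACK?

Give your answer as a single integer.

Answer: 12

Derivation:
Step 1: on BLACK (7,7): turn L to W, flip to white, move to (7,6). |black|=3
Step 2: on WHITE (7,6): turn R to N, flip to black, move to (6,6). |black|=4
Step 3: on WHITE (6,6): turn R to E, flip to black, move to (6,7). |black|=5
Step 4: on WHITE (6,7): turn R to S, flip to black, move to (7,7). |black|=6
Step 5: on WHITE (7,7): turn R to W, flip to black, move to (7,6). |black|=7
Step 6: on BLACK (7,6): turn L to S, flip to white, move to (8,6). |black|=6
Step 7: on WHITE (8,6): turn R to W, flip to black, move to (8,5). |black|=7
Step 8: on WHITE (8,5): turn R to N, flip to black, move to (7,5). |black|=8
Step 9: on WHITE (7,5): turn R to E, flip to black, move to (7,6). |black|=9
Step 10: on WHITE (7,6): turn R to S, flip to black, move to (8,6). |black|=10
Step 11: on BLACK (8,6): turn L to E, flip to white, move to (8,7). |black|=9
Step 12: on WHITE (8,7): turn R to S, flip to black, move to (9,7). |black|=10
Step 13: on WHITE (9,7): turn R to W, flip to black, move to (9,6). |black|=11
Step 14: on WHITE (9,6): turn R to N, flip to black, move to (8,6). |black|=12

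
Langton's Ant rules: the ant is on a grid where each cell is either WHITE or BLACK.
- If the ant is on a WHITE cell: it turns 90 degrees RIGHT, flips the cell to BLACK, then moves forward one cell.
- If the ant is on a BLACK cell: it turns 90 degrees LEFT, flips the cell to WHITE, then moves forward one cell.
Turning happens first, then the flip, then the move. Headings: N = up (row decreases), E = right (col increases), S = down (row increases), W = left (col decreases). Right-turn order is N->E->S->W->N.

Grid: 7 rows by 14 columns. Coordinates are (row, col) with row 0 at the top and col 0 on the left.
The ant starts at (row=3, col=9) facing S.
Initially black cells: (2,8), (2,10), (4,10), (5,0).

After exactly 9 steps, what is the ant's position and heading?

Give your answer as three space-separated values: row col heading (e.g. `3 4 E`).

Answer: 3 6 W

Derivation:
Step 1: on WHITE (3,9): turn R to W, flip to black, move to (3,8). |black|=5
Step 2: on WHITE (3,8): turn R to N, flip to black, move to (2,8). |black|=6
Step 3: on BLACK (2,8): turn L to W, flip to white, move to (2,7). |black|=5
Step 4: on WHITE (2,7): turn R to N, flip to black, move to (1,7). |black|=6
Step 5: on WHITE (1,7): turn R to E, flip to black, move to (1,8). |black|=7
Step 6: on WHITE (1,8): turn R to S, flip to black, move to (2,8). |black|=8
Step 7: on WHITE (2,8): turn R to W, flip to black, move to (2,7). |black|=9
Step 8: on BLACK (2,7): turn L to S, flip to white, move to (3,7). |black|=8
Step 9: on WHITE (3,7): turn R to W, flip to black, move to (3,6). |black|=9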